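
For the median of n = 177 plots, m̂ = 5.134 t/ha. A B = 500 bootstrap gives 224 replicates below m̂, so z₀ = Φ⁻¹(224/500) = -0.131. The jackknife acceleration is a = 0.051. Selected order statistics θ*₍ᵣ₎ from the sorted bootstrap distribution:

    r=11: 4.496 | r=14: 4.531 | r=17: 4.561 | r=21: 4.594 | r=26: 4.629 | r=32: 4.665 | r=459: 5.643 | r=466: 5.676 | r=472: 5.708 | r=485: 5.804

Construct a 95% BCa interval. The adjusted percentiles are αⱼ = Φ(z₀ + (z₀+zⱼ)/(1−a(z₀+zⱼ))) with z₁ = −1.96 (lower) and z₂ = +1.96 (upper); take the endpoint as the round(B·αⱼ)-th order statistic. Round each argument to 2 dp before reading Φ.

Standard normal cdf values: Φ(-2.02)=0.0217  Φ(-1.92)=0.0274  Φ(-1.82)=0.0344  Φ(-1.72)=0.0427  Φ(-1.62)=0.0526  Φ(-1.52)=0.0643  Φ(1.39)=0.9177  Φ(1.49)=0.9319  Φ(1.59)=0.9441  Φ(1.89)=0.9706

Lower: z₀ + z₁ = -0.131 + (-1.960) = -2.091; 1 − a(z₀+z₁) = 1 − (0.051)(-2.091) = 1.1066; argument = -0.131 + (-2.091)/1.1066 = -2.0205 → -2.02.
α₁ = Φ(-2.02) = 0.0217; rank = round(500 × 0.0217) = 11; θ*₍11₎ = 4.496.
Upper: z₀ + z₂ = 1.829; 1 − a(z₀+z₂) = 0.9067; argument = 1.8862 → 1.89; α₂ = 0.9706; rank = 485; θ*₍485₎ = 5.804.

(4.496, 5.804)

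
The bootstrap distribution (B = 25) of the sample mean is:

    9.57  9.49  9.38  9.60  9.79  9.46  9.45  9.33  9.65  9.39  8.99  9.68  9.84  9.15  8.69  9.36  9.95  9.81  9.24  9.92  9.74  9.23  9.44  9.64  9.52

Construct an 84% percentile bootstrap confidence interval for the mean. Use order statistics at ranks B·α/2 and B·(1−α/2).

Sorted replicates: 8.69, 8.99, 9.15, 9.23, 9.24, 9.33, 9.36, 9.38, 9.39, 9.44, 9.45, 9.46, 9.49, 9.52, 9.57, 9.60, 9.64, 9.65, 9.68, 9.74, 9.79, 9.81, 9.84, 9.92, 9.95
α = 0.16; lower rank = 25 × 0.080 = 2; upper rank = 25 × 0.920 = 23.
The 2nd smallest replicate is 8.99; the 23rd is 9.84.

(8.99, 9.84)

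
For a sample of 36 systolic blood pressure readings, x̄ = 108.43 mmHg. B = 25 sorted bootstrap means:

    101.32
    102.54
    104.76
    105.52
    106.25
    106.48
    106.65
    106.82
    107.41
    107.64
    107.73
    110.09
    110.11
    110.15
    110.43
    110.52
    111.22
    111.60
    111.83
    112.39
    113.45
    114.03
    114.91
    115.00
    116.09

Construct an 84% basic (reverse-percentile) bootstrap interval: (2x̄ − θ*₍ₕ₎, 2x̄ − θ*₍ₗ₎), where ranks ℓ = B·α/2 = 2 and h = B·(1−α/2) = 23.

(101.95, 114.32)

Percentile endpoints at ranks 2 and 23: θ*₍2₎ = 102.54, θ*₍23₎ = 114.91.
Basic interval reflects these around x̄:
  lower = 2 × 108.43 − 114.91 = 101.95
  upper = 2 × 108.43 − 102.54 = 114.32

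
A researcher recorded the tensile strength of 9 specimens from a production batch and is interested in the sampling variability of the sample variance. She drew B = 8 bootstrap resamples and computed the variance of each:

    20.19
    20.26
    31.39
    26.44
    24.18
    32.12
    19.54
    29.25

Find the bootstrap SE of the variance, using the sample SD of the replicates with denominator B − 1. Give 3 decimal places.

Bootstrap SE is the standard deviation of the 8 replicate variances.
Mean of replicates: (20.19 + 20.26 + 31.39 + 26.44 + 24.18 + 32.12 + 19.54 + 29.25) / 8 = 203.3700 / 8 = 25.4213
Sum of squared deviations: (−5.2312)² + (−5.1612)² + (+5.9688)² + (+1.0188)² + (−1.2413)² + (+6.6987)² + (−5.8813)² + (+3.8287)² = 186.3307
Variance = 186.3307 / 7 = 26.6187
SE* = √26.6187

SE* = 5.159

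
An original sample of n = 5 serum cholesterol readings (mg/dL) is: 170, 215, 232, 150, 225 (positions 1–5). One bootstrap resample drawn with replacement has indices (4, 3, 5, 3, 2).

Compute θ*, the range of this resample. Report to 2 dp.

θ* = 82.00

Resample values: 150, 232, 225, 232, 215.
Range = 232 − 150 = 82.00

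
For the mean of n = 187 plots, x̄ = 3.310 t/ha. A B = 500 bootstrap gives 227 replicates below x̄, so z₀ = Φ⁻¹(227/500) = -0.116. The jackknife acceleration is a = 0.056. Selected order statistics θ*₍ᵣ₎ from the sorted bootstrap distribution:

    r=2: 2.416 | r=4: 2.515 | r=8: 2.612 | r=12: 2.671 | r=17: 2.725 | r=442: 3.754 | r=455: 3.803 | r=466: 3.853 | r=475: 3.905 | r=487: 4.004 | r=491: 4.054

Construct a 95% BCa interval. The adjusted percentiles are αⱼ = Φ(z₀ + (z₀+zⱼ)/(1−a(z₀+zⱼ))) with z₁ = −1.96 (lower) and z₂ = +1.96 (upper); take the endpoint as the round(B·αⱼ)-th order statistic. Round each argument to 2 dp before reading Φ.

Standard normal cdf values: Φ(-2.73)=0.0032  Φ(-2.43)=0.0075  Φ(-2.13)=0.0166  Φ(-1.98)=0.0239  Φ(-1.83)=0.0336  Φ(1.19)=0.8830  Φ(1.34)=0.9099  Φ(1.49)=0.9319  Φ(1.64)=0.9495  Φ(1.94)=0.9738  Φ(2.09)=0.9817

Lower: z₀ + z₁ = -0.116 + (-1.960) = -2.076; 1 − a(z₀+z₁) = 1 − (0.056)(-2.076) = 1.1163; argument = -0.116 + (-2.076)/1.1163 = -1.9758 → -1.98.
α₁ = Φ(-1.98) = 0.0239; rank = round(500 × 0.0239) = 12; θ*₍12₎ = 2.671.
Upper: z₀ + z₂ = 1.844; 1 − a(z₀+z₂) = 0.8967; argument = 1.9403 → 1.94; α₂ = 0.9738; rank = 487; θ*₍487₎ = 4.004.

(2.671, 4.004)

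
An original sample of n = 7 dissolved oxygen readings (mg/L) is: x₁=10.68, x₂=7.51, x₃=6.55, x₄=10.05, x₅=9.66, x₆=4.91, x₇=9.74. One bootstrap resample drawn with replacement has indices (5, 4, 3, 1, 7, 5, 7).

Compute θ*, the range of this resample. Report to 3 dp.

Resample values: 9.66, 10.05, 6.55, 10.68, 9.74, 9.66, 9.74.
Range = 10.68 − 6.55 = 4.130

θ* = 4.130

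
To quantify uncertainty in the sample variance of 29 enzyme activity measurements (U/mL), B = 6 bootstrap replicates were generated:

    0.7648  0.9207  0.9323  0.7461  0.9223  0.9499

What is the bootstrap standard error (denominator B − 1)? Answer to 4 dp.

Bootstrap SE is the standard deviation of the 6 replicate variances.
Mean of replicates: (0.7648 + 0.9207 + 0.9323 + 0.7461 + 0.9223 + 0.9499) / 6 = 5.23610 / 6 = 0.87268
Sum of squared deviations: (−0.10788)² + (+0.04802)² + (+0.05962)² + (−0.12658)² + (+0.04962)² + (+0.07722)² = 0.04195
Variance = 0.04195 / 5 = 0.00839
SE* = √0.00839

SE* = 0.0916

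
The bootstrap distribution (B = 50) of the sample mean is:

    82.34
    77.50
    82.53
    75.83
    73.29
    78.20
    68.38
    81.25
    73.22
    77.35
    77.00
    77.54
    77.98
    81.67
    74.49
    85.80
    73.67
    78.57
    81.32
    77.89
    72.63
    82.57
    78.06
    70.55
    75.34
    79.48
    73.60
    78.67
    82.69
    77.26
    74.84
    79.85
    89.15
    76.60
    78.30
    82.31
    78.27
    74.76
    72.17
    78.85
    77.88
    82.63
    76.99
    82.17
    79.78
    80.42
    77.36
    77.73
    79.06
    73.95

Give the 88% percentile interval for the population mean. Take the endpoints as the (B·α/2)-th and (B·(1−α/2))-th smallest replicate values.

(72.17, 82.63)

Sorted replicates: 68.38, 70.55, 72.17, 72.63, 73.22, 73.29, 73.60, 73.67, 73.95, 74.49, 74.76, 74.84, 75.34, 75.83, 76.60, 76.99, 77.00, 77.26, 77.35, 77.36, 77.50, 77.54, 77.73, 77.88, 77.89, 77.98, 78.06, 78.20, 78.27, 78.30, 78.57, 78.67, 78.85, 79.06, 79.48, 79.78, 79.85, 80.42, 81.25, 81.32, 81.67, 82.17, 82.31, 82.34, 82.53, 82.57, 82.63, 82.69, 85.80, 89.15
α = 0.12; lower rank = 50 × 0.060 = 3; upper rank = 50 × 0.940 = 47.
The 3rd smallest replicate is 72.17; the 47th is 82.63.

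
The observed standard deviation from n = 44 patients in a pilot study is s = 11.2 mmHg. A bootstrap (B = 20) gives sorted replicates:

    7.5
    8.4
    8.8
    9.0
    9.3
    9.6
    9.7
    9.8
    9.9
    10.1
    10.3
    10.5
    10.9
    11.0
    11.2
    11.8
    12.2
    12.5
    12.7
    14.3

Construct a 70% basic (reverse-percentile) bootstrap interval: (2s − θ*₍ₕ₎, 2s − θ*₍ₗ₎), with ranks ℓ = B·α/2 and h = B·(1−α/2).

(10.2, 13.6)

Percentile endpoints at ranks 3 and 17: θ*₍3₎ = 8.8, θ*₍17₎ = 12.2.
Basic interval reflects these around s:
  lower = 2 × 11.2 − 12.2 = 10.2
  upper = 2 × 11.2 − 8.8 = 13.6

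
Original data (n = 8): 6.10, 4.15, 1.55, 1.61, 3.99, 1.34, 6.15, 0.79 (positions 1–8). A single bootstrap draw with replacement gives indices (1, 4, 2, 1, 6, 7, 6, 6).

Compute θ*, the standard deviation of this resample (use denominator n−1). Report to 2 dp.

Resample values: 6.10, 1.61, 4.15, 6.10, 1.34, 6.15, 1.34, 1.34.
Mean = 3.5162; sum of squared deviations = 38.5318
s² = 38.5318 / 7 = 5.5045
s = √5.5045 = 2.35

θ* = 2.35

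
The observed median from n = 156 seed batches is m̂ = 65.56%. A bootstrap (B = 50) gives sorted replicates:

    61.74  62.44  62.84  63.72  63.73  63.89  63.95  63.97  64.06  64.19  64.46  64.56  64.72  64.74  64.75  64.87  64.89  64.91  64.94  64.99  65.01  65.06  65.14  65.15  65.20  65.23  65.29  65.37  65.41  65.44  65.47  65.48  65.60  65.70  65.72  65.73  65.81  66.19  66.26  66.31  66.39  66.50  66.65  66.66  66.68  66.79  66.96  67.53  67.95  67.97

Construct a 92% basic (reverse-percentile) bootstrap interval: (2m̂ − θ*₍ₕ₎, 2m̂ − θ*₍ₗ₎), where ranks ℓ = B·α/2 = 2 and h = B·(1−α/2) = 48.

Percentile endpoints at ranks 2 and 48: θ*₍2₎ = 62.44, θ*₍48₎ = 67.53.
Basic interval reflects these around m̂:
  lower = 2 × 65.56 − 67.53 = 63.59
  upper = 2 × 65.56 − 62.44 = 68.68

(63.59, 68.68)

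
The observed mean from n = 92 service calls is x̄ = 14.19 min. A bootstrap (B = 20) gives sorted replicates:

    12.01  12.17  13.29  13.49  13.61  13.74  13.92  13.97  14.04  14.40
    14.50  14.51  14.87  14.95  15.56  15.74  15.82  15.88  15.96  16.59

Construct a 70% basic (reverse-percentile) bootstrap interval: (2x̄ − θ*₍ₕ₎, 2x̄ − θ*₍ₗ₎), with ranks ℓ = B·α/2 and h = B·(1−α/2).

Percentile endpoints at ranks 3 and 17: θ*₍3₎ = 13.29, θ*₍17₎ = 15.82.
Basic interval reflects these around x̄:
  lower = 2 × 14.19 − 15.82 = 12.56
  upper = 2 × 14.19 − 13.29 = 15.09

(12.56, 15.09)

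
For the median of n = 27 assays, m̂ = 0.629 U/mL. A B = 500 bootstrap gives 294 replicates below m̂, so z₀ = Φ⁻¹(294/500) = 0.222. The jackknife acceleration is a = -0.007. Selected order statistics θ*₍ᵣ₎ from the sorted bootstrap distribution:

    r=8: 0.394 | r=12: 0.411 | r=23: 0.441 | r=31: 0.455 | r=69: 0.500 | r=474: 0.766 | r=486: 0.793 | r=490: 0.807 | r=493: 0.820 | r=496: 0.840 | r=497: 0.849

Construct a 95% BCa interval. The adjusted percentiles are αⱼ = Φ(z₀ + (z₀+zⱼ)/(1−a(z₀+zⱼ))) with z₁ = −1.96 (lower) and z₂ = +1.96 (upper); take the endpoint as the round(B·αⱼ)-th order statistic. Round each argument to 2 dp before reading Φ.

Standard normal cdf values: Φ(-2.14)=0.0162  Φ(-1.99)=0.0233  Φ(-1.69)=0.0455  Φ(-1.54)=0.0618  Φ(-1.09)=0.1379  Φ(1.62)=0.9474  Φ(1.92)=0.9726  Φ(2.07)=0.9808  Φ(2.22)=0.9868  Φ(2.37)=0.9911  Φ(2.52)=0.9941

Lower: z₀ + z₁ = 0.222 + (-1.960) = -1.738; 1 − a(z₀+z₁) = 1 − (-0.007)(-1.738) = 0.9878; argument = 0.222 + (-1.738)/0.9878 = -1.5374 → -1.54.
α₁ = Φ(-1.54) = 0.0618; rank = round(500 × 0.0618) = 31; θ*₍31₎ = 0.455.
Upper: z₀ + z₂ = 2.182; 1 − a(z₀+z₂) = 1.0153; argument = 2.3712 → 2.37; α₂ = 0.9911; rank = 496; θ*₍496₎ = 0.840.

(0.455, 0.840)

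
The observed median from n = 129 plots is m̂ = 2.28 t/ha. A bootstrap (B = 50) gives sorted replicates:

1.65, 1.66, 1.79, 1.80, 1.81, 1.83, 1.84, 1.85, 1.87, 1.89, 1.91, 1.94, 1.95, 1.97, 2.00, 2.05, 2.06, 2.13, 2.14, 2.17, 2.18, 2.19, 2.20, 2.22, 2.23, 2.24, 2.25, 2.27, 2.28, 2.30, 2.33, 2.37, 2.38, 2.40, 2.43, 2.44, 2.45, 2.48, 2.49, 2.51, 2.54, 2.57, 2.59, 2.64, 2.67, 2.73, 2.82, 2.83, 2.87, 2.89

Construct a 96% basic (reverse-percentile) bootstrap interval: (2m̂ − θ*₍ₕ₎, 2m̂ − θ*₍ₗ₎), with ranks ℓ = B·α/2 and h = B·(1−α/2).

Percentile endpoints at ranks 1 and 49: θ*₍1₎ = 1.65, θ*₍49₎ = 2.87.
Basic interval reflects these around m̂:
  lower = 2 × 2.28 − 2.87 = 1.69
  upper = 2 × 2.28 − 1.65 = 2.91

(1.69, 2.91)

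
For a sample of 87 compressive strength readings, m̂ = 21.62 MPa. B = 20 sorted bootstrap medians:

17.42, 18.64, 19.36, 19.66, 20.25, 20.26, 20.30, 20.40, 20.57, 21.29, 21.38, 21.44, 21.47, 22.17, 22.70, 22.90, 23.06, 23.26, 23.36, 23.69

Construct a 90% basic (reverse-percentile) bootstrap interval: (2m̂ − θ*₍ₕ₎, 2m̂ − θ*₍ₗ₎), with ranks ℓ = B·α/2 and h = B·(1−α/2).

Percentile endpoints at ranks 1 and 19: θ*₍1₎ = 17.42, θ*₍19₎ = 23.36.
Basic interval reflects these around m̂:
  lower = 2 × 21.62 − 23.36 = 19.88
  upper = 2 × 21.62 − 17.42 = 25.82

(19.88, 25.82)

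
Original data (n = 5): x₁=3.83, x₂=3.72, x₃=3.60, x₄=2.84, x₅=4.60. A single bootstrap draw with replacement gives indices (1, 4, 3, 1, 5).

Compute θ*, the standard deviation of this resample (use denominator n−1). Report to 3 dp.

Resample values: 3.83, 2.84, 3.60, 3.83, 4.60.
Mean = 3.7400; sum of squared deviations = 1.5854
s² = 1.5854 / 4 = 0.3963
s = √0.3963 = 0.630

θ* = 0.630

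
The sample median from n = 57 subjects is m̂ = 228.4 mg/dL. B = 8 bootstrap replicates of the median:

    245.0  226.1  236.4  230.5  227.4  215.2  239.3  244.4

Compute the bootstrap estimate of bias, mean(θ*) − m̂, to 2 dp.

bias = +4.64

mean(θ*) = (245.0 + 226.1 + 236.4 + 230.5 + 227.4 + 215.2 + 239.3 + 244.4) / 8 = 233.037
bias = 233.037 − 228.4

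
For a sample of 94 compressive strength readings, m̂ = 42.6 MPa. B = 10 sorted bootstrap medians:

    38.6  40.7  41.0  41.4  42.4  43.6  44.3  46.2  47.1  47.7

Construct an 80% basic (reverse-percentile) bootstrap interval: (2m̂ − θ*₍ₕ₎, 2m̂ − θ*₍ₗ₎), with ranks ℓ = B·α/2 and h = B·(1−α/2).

Percentile endpoints at ranks 1 and 9: θ*₍1₎ = 38.6, θ*₍9₎ = 47.1.
Basic interval reflects these around m̂:
  lower = 2 × 42.6 − 47.1 = 38.1
  upper = 2 × 42.6 − 38.6 = 46.6

(38.1, 46.6)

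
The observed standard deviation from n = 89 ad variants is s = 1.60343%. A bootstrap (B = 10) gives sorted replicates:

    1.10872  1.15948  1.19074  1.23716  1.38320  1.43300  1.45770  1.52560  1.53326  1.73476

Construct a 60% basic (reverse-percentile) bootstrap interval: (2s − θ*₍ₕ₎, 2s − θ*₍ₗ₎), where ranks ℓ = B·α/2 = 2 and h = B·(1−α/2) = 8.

(1.68126, 2.04738)

Percentile endpoints at ranks 2 and 8: θ*₍2₎ = 1.15948, θ*₍8₎ = 1.52560.
Basic interval reflects these around s:
  lower = 2 × 1.60343 − 1.52560 = 1.68126
  upper = 2 × 1.60343 − 1.15948 = 2.04738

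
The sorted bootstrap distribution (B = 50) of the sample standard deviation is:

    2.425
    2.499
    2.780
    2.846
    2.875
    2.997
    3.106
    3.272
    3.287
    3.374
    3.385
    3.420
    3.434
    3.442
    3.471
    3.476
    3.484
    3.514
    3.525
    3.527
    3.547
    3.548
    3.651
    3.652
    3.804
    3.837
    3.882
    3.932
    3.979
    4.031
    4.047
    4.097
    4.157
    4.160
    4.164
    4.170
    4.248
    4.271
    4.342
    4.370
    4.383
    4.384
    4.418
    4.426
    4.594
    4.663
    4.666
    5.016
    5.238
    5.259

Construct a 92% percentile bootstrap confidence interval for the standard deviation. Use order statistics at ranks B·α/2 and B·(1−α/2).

(2.499, 5.016)

α = 0.08; lower rank = 50 × 0.040 = 2; upper rank = 50 × 0.960 = 48.
The 2nd smallest replicate is 2.499; the 48th is 5.016.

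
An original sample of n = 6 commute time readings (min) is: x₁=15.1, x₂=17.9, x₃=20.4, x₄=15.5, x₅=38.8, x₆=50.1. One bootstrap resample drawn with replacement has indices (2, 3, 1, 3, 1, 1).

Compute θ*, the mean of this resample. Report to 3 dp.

θ* = 17.333

Resample values: 17.9, 20.4, 15.1, 20.4, 15.1, 15.1.
Mean = (17.9 + 20.4 + 15.1 + 20.4 + 15.1 + 15.1) / 6 = 104.00 / 6 = 17.333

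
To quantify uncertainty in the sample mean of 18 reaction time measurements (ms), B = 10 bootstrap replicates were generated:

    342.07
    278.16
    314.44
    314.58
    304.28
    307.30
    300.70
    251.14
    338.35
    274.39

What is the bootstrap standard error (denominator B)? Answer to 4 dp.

SE* = 26.8130

Bootstrap SE is the standard deviation of the 10 replicate means.
Mean of replicates: (342.07 + 278.16 + 314.44 + 314.58 + 304.28 + 307.30 + 300.70 + 251.14 + 338.35 + 274.39) / 10 = 3025.41000 / 10 = 302.54100
Sum of squared deviations: (+39.52900)² + (−24.38100)² + (+11.89900)² + (+12.03900)² + (+1.73900)² + (+4.75900)² + (−1.84100)² + (−51.40100)² + (+35.80900)² + (−28.15100)² = 7189.38629
Variance = 7189.38629 / 10 = 718.93863
SE* = √718.93863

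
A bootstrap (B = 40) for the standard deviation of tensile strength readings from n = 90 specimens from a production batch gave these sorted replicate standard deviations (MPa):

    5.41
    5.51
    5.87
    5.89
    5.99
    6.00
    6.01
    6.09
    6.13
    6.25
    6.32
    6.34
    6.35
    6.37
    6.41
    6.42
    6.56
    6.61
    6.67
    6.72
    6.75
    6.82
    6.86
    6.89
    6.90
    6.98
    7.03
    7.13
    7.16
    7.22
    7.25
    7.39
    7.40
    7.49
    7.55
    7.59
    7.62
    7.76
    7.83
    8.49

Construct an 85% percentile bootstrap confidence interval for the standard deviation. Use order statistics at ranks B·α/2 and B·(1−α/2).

(5.87, 7.62)

α = 0.15; lower rank = 40 × 0.075 = 3; upper rank = 40 × 0.925 = 37.
The 3rd smallest replicate is 5.87; the 37th is 7.62.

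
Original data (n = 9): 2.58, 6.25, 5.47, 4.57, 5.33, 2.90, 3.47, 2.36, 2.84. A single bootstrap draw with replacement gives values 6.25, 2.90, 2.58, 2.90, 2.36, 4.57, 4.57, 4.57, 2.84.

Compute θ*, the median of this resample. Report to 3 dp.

Sorted: 2.36, 2.58, 2.84, 2.90, 2.90, 4.57, 4.57, 4.57, 6.25
Median = middle value = 2.900

θ* = 2.900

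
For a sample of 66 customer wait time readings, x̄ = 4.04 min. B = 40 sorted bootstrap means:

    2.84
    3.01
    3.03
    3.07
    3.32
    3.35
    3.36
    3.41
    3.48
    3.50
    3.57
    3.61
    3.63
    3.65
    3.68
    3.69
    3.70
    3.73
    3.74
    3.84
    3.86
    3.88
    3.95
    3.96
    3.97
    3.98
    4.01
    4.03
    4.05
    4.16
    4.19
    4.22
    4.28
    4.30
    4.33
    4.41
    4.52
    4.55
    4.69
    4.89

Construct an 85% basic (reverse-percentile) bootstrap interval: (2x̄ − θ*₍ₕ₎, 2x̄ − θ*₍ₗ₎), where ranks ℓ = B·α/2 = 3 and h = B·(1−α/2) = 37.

Percentile endpoints at ranks 3 and 37: θ*₍3₎ = 3.03, θ*₍37₎ = 4.52.
Basic interval reflects these around x̄:
  lower = 2 × 4.04 − 4.52 = 3.56
  upper = 2 × 4.04 − 3.03 = 5.05

(3.56, 5.05)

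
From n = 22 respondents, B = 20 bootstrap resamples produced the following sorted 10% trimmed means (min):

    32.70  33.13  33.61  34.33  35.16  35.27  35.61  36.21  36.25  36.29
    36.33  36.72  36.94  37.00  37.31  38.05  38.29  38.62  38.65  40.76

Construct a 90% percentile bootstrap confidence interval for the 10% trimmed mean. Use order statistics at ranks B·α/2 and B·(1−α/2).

(32.70, 38.65)

α = 0.10; lower rank = 20 × 0.050 = 1; upper rank = 20 × 0.950 = 19.
The 1st smallest replicate is 32.70; the 19th is 38.65.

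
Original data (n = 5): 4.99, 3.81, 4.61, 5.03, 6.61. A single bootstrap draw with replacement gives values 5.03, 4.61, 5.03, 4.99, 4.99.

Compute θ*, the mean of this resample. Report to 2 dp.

θ* = 4.93

Mean = (5.03 + 4.61 + 5.03 + 4.99 + 4.99) / 5 = 24.650 / 5 = 4.93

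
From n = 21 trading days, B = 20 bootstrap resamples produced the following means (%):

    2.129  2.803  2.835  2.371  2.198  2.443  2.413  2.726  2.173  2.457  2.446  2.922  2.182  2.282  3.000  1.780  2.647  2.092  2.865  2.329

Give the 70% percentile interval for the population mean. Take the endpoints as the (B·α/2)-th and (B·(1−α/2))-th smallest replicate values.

(2.129, 2.835)

Sorted replicates: 1.780, 2.092, 2.129, 2.173, 2.182, 2.198, 2.282, 2.329, 2.371, 2.413, 2.443, 2.446, 2.457, 2.647, 2.726, 2.803, 2.835, 2.865, 2.922, 3.000
α = 0.30; lower rank = 20 × 0.150 = 3; upper rank = 20 × 0.850 = 17.
The 3rd smallest replicate is 2.129; the 17th is 2.835.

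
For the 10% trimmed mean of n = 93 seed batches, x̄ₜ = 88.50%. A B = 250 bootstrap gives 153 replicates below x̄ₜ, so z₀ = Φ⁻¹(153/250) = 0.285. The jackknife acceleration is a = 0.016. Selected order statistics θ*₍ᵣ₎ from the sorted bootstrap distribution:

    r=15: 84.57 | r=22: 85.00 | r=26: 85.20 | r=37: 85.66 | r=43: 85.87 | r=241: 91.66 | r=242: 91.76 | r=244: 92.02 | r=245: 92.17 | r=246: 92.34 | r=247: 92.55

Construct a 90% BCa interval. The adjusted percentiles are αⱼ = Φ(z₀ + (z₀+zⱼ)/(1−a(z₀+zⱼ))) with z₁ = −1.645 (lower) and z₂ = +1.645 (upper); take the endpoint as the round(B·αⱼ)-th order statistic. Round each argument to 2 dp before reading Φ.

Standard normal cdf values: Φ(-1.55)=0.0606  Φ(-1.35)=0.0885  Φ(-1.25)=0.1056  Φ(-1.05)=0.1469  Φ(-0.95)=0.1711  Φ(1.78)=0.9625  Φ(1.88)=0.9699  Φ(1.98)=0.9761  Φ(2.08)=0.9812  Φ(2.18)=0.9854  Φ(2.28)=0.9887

(85.66, 92.55)

Lower: z₀ + z₁ = 0.285 + (-1.645) = -1.360; 1 − a(z₀+z₁) = 1 − (0.016)(-1.360) = 1.0218; argument = 0.285 + (-1.360)/1.0218 = -1.0460 → -1.05.
α₁ = Φ(-1.05) = 0.1469; rank = round(250 × 0.1469) = 37; θ*₍37₎ = 85.66.
Upper: z₀ + z₂ = 1.930; 1 − a(z₀+z₂) = 0.9691; argument = 2.2765 → 2.28; α₂ = 0.9887; rank = 247; θ*₍247₎ = 92.55.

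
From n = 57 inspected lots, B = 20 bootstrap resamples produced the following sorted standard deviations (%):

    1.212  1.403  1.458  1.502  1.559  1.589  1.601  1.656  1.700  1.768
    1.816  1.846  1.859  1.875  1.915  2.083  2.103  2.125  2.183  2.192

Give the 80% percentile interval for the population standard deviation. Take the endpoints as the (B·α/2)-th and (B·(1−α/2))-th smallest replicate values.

(1.403, 2.125)

α = 0.20; lower rank = 20 × 0.100 = 2; upper rank = 20 × 0.900 = 18.
The 2nd smallest replicate is 1.403; the 18th is 2.125.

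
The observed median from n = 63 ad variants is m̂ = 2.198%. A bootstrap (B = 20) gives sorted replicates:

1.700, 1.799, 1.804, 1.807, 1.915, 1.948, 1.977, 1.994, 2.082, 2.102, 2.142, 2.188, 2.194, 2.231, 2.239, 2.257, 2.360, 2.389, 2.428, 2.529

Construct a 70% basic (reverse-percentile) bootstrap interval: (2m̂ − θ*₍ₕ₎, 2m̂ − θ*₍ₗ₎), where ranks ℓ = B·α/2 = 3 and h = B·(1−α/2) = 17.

Percentile endpoints at ranks 3 and 17: θ*₍3₎ = 1.804, θ*₍17₎ = 2.360.
Basic interval reflects these around m̂:
  lower = 2 × 2.198 − 2.360 = 2.036
  upper = 2 × 2.198 − 1.804 = 2.592

(2.036, 2.592)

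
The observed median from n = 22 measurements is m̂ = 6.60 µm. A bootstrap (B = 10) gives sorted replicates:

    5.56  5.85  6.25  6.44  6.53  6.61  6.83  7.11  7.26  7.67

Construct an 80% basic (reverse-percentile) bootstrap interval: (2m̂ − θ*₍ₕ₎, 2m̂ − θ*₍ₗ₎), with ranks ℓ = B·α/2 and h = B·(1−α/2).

Percentile endpoints at ranks 1 and 9: θ*₍1₎ = 5.56, θ*₍9₎ = 7.26.
Basic interval reflects these around m̂:
  lower = 2 × 6.60 − 7.26 = 5.94
  upper = 2 × 6.60 − 5.56 = 7.64

(5.94, 7.64)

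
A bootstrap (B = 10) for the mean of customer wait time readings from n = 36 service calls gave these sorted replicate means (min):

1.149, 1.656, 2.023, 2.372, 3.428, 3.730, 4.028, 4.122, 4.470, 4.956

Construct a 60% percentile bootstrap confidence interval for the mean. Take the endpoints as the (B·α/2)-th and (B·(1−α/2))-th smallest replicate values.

α = 0.40; lower rank = 10 × 0.200 = 2; upper rank = 10 × 0.800 = 8.
The 2nd smallest replicate is 1.656; the 8th is 4.122.

(1.656, 4.122)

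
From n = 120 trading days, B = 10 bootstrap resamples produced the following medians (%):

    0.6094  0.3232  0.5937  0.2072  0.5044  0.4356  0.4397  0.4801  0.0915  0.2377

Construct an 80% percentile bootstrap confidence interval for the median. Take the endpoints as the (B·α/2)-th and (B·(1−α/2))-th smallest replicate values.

(0.0915, 0.5937)

Sorted replicates: 0.0915, 0.2072, 0.2377, 0.3232, 0.4356, 0.4397, 0.4801, 0.5044, 0.5937, 0.6094
α = 0.20; lower rank = 10 × 0.100 = 1; upper rank = 10 × 0.900 = 9.
The 1st smallest replicate is 0.0915; the 9th is 0.5937.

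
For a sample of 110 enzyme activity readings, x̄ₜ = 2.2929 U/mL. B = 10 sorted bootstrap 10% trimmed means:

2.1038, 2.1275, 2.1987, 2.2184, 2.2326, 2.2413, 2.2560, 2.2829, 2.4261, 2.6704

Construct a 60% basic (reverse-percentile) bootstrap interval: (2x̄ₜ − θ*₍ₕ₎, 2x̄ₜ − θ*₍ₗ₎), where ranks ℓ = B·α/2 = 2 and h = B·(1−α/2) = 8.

Percentile endpoints at ranks 2 and 8: θ*₍2₎ = 2.1275, θ*₍8₎ = 2.2829.
Basic interval reflects these around x̄ₜ:
  lower = 2 × 2.2929 − 2.2829 = 2.3029
  upper = 2 × 2.2929 − 2.1275 = 2.4583

(2.3029, 2.4583)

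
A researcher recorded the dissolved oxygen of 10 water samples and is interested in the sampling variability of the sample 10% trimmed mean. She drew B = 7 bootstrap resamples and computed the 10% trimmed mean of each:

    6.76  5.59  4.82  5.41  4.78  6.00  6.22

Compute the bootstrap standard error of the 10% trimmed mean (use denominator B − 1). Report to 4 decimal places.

SE* = 0.7287

Bootstrap SE is the standard deviation of the 7 replicate 10% trimmed means.
Mean of replicates: (6.76 + 5.59 + 4.82 + 5.41 + 4.78 + 6.00 + 6.22) / 7 = 39.58000 / 7 = 5.65429
Sum of squared deviations: (+1.10571)² + (−0.06429)² + (−0.83429)² + (−0.24429)² + (−0.87429)² + (+0.34571)² + (+0.56571)² = 3.18637
Variance = 3.18637 / 6 = 0.53106
SE* = √0.53106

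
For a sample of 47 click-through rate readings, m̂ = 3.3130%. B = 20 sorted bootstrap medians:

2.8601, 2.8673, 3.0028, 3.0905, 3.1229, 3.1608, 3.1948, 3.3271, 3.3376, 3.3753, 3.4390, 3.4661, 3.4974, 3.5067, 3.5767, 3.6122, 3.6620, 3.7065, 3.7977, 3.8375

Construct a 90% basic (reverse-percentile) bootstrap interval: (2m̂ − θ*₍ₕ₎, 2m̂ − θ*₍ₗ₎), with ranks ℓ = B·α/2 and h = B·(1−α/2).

Percentile endpoints at ranks 1 and 19: θ*₍1₎ = 2.8601, θ*₍19₎ = 3.7977.
Basic interval reflects these around m̂:
  lower = 2 × 3.3130 − 3.7977 = 2.8283
  upper = 2 × 3.3130 − 2.8601 = 3.7659

(2.8283, 3.7659)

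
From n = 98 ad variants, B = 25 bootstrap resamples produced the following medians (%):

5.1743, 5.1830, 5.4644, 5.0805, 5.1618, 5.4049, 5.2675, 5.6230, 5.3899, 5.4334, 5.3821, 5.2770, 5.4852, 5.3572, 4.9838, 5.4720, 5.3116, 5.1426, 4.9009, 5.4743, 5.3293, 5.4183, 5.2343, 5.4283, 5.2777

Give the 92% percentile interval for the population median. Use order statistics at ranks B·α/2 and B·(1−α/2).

(4.9009, 5.4852)

Sorted replicates: 4.9009, 4.9838, 5.0805, 5.1426, 5.1618, 5.1743, 5.1830, 5.2343, 5.2675, 5.2770, 5.2777, 5.3116, 5.3293, 5.3572, 5.3821, 5.3899, 5.4049, 5.4183, 5.4283, 5.4334, 5.4644, 5.4720, 5.4743, 5.4852, 5.6230
α = 0.08; lower rank = 25 × 0.040 = 1; upper rank = 25 × 0.960 = 24.
The 1st smallest replicate is 4.9009; the 24th is 5.4852.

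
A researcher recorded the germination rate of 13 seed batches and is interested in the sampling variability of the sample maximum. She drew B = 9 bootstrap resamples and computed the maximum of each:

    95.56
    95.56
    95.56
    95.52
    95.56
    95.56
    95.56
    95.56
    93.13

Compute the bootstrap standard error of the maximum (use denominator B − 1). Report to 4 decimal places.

SE* = 0.8084

Bootstrap SE is the standard deviation of the 9 replicate maximums.
Mean of replicates: (95.56 + 95.56 + 95.56 + 95.52 + 95.56 + 95.56 + 95.56 + 95.56 + 93.13) / 9 = 857.57000 / 9 = 95.28556
Sum of squared deviations: (+0.27444)² + (+0.27444)² + (+0.27444)² + (+0.23444)² + (+0.27444)² + (+0.27444)² + (+0.27444)² + (+0.27444)² + (−2.15556)² = 5.22862
Variance = 5.22862 / 8 = 0.65358
SE* = √0.65358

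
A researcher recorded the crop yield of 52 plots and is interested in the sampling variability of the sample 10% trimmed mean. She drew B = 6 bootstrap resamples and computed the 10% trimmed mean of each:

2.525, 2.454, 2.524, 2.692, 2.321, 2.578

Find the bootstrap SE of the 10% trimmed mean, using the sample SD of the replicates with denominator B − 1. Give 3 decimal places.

SE* = 0.124

Bootstrap SE is the standard deviation of the 6 replicate 10% trimmed means.
Mean of replicates: (2.525 + 2.454 + 2.524 + 2.692 + 2.321 + 2.578) / 6 = 15.0940 / 6 = 2.5157
Sum of squared deviations: (+0.0093)² + (−0.0617)² + (+0.0083)² + (+0.1763)² + (−0.1947)² + (+0.0623)² = 0.0768
Variance = 0.0768 / 5 = 0.0154
SE* = √0.0154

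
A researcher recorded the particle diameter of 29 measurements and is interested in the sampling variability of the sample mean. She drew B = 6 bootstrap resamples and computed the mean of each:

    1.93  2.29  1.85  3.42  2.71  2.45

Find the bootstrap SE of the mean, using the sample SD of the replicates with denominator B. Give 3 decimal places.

Bootstrap SE is the standard deviation of the 6 replicate means.
Mean of replicates: (1.93 + 2.29 + 1.85 + 3.42 + 2.71 + 2.45) / 6 = 14.6500 / 6 = 2.4417
Sum of squared deviations: (−0.5117)² + (−0.1517)² + (−0.5917)² + (+0.9783)² + (+0.2683)² + (+0.0083)² = 1.6641
Variance = 1.6641 / 6 = 0.2773
SE* = √0.2773

SE* = 0.527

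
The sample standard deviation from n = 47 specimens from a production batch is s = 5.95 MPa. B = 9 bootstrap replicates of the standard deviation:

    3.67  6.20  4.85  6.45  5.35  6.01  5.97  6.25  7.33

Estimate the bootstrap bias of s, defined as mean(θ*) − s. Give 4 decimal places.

mean(θ*) = (3.67 + 6.20 + 4.85 + 6.45 + 5.35 + 6.01 + 5.97 + 6.25 + 7.33) / 9 = 5.78667
bias = 5.78667 − 5.95

bias = −0.1633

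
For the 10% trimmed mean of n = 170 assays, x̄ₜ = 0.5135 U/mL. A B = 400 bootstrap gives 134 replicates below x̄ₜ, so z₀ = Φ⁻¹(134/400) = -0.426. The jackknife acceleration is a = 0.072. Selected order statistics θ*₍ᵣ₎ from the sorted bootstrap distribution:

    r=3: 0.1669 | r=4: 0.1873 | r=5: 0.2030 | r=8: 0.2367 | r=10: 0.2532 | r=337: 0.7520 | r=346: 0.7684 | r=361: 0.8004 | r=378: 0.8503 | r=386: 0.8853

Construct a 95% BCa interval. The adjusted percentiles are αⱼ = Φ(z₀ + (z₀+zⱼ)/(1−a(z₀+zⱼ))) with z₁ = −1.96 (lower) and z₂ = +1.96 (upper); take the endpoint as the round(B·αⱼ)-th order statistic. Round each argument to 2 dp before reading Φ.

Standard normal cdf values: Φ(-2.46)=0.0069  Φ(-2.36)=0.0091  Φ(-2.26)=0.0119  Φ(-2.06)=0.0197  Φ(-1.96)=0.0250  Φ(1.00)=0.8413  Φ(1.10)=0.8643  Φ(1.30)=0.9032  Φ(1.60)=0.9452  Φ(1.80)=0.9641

Lower: z₀ + z₁ = -0.426 + (-1.960) = -2.386; 1 − a(z₀+z₁) = 1 − (0.072)(-2.386) = 1.1718; argument = -0.426 + (-2.386)/1.1718 = -2.4622 → -2.46.
α₁ = Φ(-2.46) = 0.0069; rank = round(400 × 0.0069) = 3; θ*₍3₎ = 0.1669.
Upper: z₀ + z₂ = 1.534; 1 − a(z₀+z₂) = 0.8896; argument = 1.2985 → 1.30; α₂ = 0.9032; rank = 361; θ*₍361₎ = 0.8004.

(0.1669, 0.8004)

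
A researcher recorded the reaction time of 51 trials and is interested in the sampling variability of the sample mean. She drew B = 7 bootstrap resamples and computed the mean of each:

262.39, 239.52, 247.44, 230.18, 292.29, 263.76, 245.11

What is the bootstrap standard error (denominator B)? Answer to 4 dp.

Bootstrap SE is the standard deviation of the 7 replicate means.
Mean of replicates: (262.39 + 239.52 + 247.44 + 230.18 + 292.29 + 263.76 + 245.11) / 7 = 1780.69000 / 7 = 254.38429
Sum of squared deviations: (+8.00571)² + (−14.86429)² + (−6.94429)² + (−24.20429)² + (+37.90571)² + (+9.37571)² + (−9.27429)² = 2529.86857
Variance = 2529.86857 / 7 = 361.40980
SE* = √361.40980

SE* = 19.0108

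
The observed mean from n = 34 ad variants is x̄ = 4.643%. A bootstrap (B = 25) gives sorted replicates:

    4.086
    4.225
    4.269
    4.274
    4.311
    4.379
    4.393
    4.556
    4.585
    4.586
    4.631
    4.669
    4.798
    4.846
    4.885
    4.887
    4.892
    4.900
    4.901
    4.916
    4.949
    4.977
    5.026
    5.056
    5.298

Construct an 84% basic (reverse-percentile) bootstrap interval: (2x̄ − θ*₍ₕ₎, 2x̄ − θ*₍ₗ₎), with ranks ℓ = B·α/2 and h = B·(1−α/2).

Percentile endpoints at ranks 2 and 23: θ*₍2₎ = 4.225, θ*₍23₎ = 5.026.
Basic interval reflects these around x̄:
  lower = 2 × 4.643 − 5.026 = 4.260
  upper = 2 × 4.643 − 4.225 = 5.061

(4.260, 5.061)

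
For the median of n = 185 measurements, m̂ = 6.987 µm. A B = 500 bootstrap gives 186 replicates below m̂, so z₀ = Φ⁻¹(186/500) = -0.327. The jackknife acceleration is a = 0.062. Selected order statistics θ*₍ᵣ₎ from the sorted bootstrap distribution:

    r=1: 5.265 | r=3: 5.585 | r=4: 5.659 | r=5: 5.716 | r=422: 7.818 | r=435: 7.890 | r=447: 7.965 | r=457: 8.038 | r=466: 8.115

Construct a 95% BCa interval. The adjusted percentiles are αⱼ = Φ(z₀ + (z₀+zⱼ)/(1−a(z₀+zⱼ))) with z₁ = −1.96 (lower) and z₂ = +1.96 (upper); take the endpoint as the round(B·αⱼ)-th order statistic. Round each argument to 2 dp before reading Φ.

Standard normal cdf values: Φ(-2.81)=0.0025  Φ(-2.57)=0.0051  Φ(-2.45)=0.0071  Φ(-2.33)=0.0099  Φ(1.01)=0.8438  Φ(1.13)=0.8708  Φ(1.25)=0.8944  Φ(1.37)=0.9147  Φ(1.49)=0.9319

(5.716, 8.115)

Lower: z₀ + z₁ = -0.327 + (-1.960) = -2.287; 1 − a(z₀+z₁) = 1 − (0.062)(-2.287) = 1.1418; argument = -0.327 + (-2.287)/1.1418 = -2.3300 → -2.33.
α₁ = Φ(-2.33) = 0.0099; rank = round(500 × 0.0099) = 5; θ*₍5₎ = 5.716.
Upper: z₀ + z₂ = 1.633; 1 − a(z₀+z₂) = 0.8988; argument = 1.4900 → 1.49; α₂ = 0.9319; rank = 466; θ*₍466₎ = 8.115.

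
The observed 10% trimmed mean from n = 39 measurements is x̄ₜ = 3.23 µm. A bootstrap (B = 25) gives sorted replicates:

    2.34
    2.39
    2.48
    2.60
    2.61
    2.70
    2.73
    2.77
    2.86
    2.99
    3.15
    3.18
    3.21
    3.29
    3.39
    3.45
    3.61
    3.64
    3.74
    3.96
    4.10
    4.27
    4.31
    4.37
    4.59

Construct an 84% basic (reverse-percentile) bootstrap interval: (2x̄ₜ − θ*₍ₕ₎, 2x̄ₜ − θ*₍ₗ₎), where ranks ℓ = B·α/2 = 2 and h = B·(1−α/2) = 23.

Percentile endpoints at ranks 2 and 23: θ*₍2₎ = 2.39, θ*₍23₎ = 4.31.
Basic interval reflects these around x̄ₜ:
  lower = 2 × 3.23 − 4.31 = 2.15
  upper = 2 × 3.23 − 2.39 = 4.07

(2.15, 4.07)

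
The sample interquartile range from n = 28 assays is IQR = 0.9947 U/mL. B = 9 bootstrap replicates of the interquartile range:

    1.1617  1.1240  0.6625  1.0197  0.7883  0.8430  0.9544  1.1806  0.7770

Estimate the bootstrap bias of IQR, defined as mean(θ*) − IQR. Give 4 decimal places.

bias = −0.0490

mean(θ*) = (1.1617 + 1.1240 + 0.6625 + 1.0197 + 0.7883 + 0.8430 + 0.9544 + 1.1806 + 0.7770) / 9 = 0.94569
bias = 0.94569 − 0.9947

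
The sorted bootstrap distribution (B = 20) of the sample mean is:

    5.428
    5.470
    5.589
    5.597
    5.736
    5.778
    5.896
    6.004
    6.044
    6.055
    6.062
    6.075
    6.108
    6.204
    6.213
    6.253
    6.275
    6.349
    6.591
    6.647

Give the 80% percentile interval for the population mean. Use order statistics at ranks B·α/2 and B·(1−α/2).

α = 0.20; lower rank = 20 × 0.100 = 2; upper rank = 20 × 0.900 = 18.
The 2nd smallest replicate is 5.470; the 18th is 6.349.

(5.470, 6.349)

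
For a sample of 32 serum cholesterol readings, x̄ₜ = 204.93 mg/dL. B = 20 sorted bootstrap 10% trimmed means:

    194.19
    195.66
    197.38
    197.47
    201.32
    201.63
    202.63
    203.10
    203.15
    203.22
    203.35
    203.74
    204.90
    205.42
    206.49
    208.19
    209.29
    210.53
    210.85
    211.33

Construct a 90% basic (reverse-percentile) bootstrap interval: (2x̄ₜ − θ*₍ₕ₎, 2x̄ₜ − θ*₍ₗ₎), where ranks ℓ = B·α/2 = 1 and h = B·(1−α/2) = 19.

(199.01, 215.67)

Percentile endpoints at ranks 1 and 19: θ*₍1₎ = 194.19, θ*₍19₎ = 210.85.
Basic interval reflects these around x̄ₜ:
  lower = 2 × 204.93 − 210.85 = 199.01
  upper = 2 × 204.93 − 194.19 = 215.67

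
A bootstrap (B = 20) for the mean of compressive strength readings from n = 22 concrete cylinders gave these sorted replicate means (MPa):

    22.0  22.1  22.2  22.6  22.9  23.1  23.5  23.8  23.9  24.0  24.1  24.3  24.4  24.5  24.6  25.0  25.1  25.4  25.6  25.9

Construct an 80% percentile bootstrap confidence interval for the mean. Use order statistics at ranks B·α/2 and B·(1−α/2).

(22.1, 25.4)

α = 0.20; lower rank = 20 × 0.100 = 2; upper rank = 20 × 0.900 = 18.
The 2nd smallest replicate is 22.1; the 18th is 25.4.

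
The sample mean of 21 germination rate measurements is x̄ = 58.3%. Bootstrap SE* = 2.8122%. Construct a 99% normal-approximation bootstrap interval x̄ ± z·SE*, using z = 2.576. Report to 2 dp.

(51.06, 65.54)

Margin = 2.576 × 2.8122 = 7.244
Interval: 58.3 ± 7.244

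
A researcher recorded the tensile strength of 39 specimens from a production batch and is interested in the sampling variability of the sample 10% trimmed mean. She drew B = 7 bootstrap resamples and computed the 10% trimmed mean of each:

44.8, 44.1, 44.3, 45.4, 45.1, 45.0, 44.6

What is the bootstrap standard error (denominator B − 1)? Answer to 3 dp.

SE* = 0.458

Bootstrap SE is the standard deviation of the 7 replicate 10% trimmed means.
Mean of replicates: (44.8 + 44.1 + 44.3 + 45.4 + 45.1 + 45.0 + 44.6) / 7 = 313.3000 / 7 = 44.7571
Sum of squared deviations: (+0.0429)² + (−0.6571)² + (−0.4571)² + (+0.6429)² + (+0.3429)² + (+0.2429)² + (−0.1571)² = 1.2571
Variance = 1.2571 / 6 = 0.2095
SE* = √0.2095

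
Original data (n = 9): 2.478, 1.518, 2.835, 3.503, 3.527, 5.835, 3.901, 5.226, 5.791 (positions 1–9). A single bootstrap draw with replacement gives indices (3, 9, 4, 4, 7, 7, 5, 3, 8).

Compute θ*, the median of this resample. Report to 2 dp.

Resample values: 2.835, 5.791, 3.503, 3.503, 3.901, 3.901, 3.527, 2.835, 5.226.
Sorted: 2.835, 2.835, 3.503, 3.503, 3.527, 3.901, 3.901, 5.226, 5.791
Median = middle value = 3.53

θ* = 3.53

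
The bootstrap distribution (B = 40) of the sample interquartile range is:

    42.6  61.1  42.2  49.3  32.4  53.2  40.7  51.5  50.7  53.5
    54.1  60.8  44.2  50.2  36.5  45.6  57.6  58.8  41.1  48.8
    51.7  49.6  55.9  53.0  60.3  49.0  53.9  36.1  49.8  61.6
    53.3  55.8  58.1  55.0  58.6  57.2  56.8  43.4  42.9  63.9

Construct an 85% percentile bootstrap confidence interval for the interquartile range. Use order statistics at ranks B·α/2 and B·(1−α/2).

(36.5, 60.8)

Sorted replicates: 32.4, 36.1, 36.5, 40.7, 41.1, 42.2, 42.6, 42.9, 43.4, 44.2, 45.6, 48.8, 49.0, 49.3, 49.6, 49.8, 50.2, 50.7, 51.5, 51.7, 53.0, 53.2, 53.3, 53.5, 53.9, 54.1, 55.0, 55.8, 55.9, 56.8, 57.2, 57.6, 58.1, 58.6, 58.8, 60.3, 60.8, 61.1, 61.6, 63.9
α = 0.15; lower rank = 40 × 0.075 = 3; upper rank = 40 × 0.925 = 37.
The 3rd smallest replicate is 36.5; the 37th is 60.8.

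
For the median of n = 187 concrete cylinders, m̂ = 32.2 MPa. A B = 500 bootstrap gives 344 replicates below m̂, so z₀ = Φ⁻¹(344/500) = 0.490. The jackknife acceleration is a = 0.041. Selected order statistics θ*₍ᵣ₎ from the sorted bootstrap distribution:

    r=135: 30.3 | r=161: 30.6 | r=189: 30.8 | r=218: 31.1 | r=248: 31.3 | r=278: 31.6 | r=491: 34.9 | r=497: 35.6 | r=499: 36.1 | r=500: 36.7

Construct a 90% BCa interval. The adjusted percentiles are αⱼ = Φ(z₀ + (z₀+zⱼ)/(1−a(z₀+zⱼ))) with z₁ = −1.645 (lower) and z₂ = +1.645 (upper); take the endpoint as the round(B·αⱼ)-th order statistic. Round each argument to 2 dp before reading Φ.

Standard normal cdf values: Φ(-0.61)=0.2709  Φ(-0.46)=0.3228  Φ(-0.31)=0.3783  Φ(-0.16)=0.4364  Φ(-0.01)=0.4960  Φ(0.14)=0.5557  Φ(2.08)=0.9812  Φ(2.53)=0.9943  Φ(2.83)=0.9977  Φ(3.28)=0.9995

Lower: z₀ + z₁ = 0.490 + (-1.645) = -1.155; 1 − a(z₀+z₁) = 1 − (0.041)(-1.155) = 1.0474; argument = 0.490 + (-1.155)/1.0474 = -0.6128 → -0.61.
α₁ = Φ(-0.61) = 0.2709; rank = round(500 × 0.2709) = 135; θ*₍135₎ = 30.3.
Upper: z₀ + z₂ = 2.135; 1 − a(z₀+z₂) = 0.9125; argument = 2.8298 → 2.83; α₂ = 0.9977; rank = 499; θ*₍499₎ = 36.1.

(30.3, 36.1)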